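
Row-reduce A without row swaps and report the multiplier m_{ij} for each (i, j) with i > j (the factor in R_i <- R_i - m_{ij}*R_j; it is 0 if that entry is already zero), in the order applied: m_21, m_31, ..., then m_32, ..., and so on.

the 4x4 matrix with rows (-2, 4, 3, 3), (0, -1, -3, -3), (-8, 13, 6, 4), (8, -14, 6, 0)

Forward elimination:
R2: entry in column 1 is already 0 -> m_{21} = 0 (no row operation needed)
R3 <- R3 - (4)*R1:  [  0  -3  -6  -8 ]
R4 <- R4 - (-4)*R1:  [  0   2  18  12 ]
R3 <- R3 - (3)*R2:  [ 0  0  3  1 ]
R4 <- R4 - (-2)*R2:  [  0   0  12   6 ]
R4 <- R4 - (4)*R3:  [ 0  0  0  2 ]
Multipliers (in order of application): m_{21} = 0, m_{31} = 4, m_{41} = -4, m_{32} = 3, m_{42} = -2, m_{43} = 4

multipliers: 0, 4, -4, 3, -2, 4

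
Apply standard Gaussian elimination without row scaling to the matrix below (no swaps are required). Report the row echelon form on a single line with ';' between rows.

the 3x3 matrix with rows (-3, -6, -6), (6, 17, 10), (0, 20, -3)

REF = [-3 -6 -6; 0 5 -2; 0 0 5]

Forward elimination:
R2 <- R2 - (-2)*R1:  [  0   5  -2 ]
R3 <- R3 - (4)*R2:  [ 0  0  5 ]
Row echelon form:
[ -3  -6  -6 ]
[  0   5  -2 ]
[  0   0   5 ]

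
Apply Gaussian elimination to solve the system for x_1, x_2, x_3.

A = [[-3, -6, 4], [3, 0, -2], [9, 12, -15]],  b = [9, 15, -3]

(5, -4, 0)

Forward elimination on [A|b]:
R2 <- R2 - (-1)*R1:  [  0  -6   2  24 ]
R3 <- R3 - (-3)*R1:  [  0  -6  -3  24 ]
R3 <- R3 - (1)*R2:  [  0   0  -5   0 ]
Row echelon form:
[ -3  -6   4  |   9 ]
[  0  -6   2  |  24 ]
[  0   0  -5  |   0 ]
Back-substitution:
x_3 = (0) / -5 = 0
x_2 = (24 - (2)*(0)) / -6 = -4
x_1 = (9 - (-6)*(-4) - (4)*(0)) / -3 = 5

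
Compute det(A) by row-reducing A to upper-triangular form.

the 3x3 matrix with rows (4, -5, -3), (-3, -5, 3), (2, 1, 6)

det(A) = -273

Forward elimination:
R2 <- R2 - (-3/4)*R1:  [     0  -35/4    3/4 ]
R3 <- R3 - (1/2)*R1:  [    0   7/2  15/2 ]
R3 <- R3 - (-2/5)*R2:  [    0     0  39/5 ]
Upper-triangular form:
[ 4     -5    -3 ]
[ 0  -35/4   3/4 ]
[ 0      0  39/5 ]
det(A) = (-1)^0 * (4) * (-35/4) * (39/5) = -273  (0 row swaps -> sign +1)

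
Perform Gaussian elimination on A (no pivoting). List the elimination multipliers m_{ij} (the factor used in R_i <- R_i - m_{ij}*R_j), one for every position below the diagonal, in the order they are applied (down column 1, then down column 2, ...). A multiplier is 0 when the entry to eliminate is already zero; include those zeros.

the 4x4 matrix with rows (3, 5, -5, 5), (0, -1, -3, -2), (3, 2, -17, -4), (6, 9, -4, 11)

multipliers: 0, 1, 2, 3, 1, -3

Forward elimination:
R2: entry in column 1 is already 0 -> m_{21} = 0 (no row operation needed)
R3 <- R3 - (1)*R1:  [   0   -3  -12   -9 ]
R4 <- R4 - (2)*R1:  [  0  -1   6   1 ]
R3 <- R3 - (3)*R2:  [  0   0  -3  -3 ]
R4 <- R4 - (1)*R2:  [ 0  0  9  3 ]
R4 <- R4 - (-3)*R3:  [  0   0   0  -6 ]
Multipliers (in order of application): m_{21} = 0, m_{31} = 1, m_{41} = 2, m_{32} = 3, m_{42} = 1, m_{43} = -3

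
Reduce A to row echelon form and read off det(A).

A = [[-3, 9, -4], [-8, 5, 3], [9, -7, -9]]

det(A) = -377

Forward elimination:
R2 <- R2 - (8/3)*R1:  [    0   -19  41/3 ]
R3 <- R3 - (-3)*R1:  [   0   20  -21 ]
R3 <- R3 - (-20/19)*R2:  [       0        0  -377/57 ]
Upper-triangular form:
[ -3    9       -4 ]
[  0  -19     41/3 ]
[  0    0  -377/57 ]
det(A) = (-1)^0 * (-3) * (-19) * (-377/57) = -377  (0 row swaps -> sign +1)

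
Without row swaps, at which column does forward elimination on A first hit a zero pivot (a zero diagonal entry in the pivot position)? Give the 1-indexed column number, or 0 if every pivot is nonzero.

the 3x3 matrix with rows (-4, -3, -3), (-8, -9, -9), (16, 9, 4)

first zero-pivot column = 0

Naive forward elimination:
R2 <- R2 - (2)*R1:  [  0  -3  -3 ]
R3 <- R3 - (-4)*R1:  [  0  -3  -8 ]
R3 <- R3 - (1)*R2:  [  0   0  -5 ]
All pivots nonzero; naive elimination completes without hitting a zero pivot.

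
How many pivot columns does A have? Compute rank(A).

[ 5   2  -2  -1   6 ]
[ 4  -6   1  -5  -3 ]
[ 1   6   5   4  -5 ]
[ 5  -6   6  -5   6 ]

Row reduction:
R2 <- R2 - (4/5)*R1:  [     0  -38/5   13/5  -21/5  -39/5 ]
R3 <- R3 - (1/5)*R1:  [     0   28/5   27/5   21/5  -31/5 ]
R4 <- R4 - (1)*R1:  [  0  -8   8  -4   0 ]
R3 <- R3 - (-14/19)*R2:  [       0        0   139/19    21/19  -227/19 ]
R4 <- R4 - (20/19)*R2:  [      0       0  100/19    8/19  156/19 ]
R4 <- R4 - (100/139)*R3:  [        0         0         0   -52/139  2336/139 ]
Row echelon form:
[ 5      2      -2       -1         6 ]
[ 0  -38/5    13/5    -21/5     -39/5 ]
[ 0      0  139/19    21/19   -227/19 ]
[ 0      0       0  -52/139  2336/139 ]
Nonzero rows / pivot columns: 4

rank(A) = 4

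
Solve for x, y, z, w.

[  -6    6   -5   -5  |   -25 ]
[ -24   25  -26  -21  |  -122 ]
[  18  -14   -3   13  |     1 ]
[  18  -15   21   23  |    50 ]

Forward elimination on [A|b]:
R2 <- R2 - (4)*R1:  [   0    1   -6   -1  -22 ]
R3 <- R3 - (-3)*R1:  [   0    4  -18   -2  -74 ]
R4 <- R4 - (-3)*R1:  [   0    3    6    8  -25 ]
R3 <- R3 - (4)*R2:  [  0   0   6   2  14 ]
R4 <- R4 - (3)*R2:  [  0   0  24  11  41 ]
R4 <- R4 - (4)*R3:  [   0    0    0    3  -15 ]
Row echelon form:
[ -6  6  -5  -5  |  -25 ]
[  0  1  -6  -1  |  -22 ]
[  0  0   6   2  |   14 ]
[  0  0   0   3  |  -15 ]
Back-substitution:
w = (-15) / 3 = -5
z = (14 - (2)*(-5)) / 6 = 4
y = (-22 - (-6)*(4) - (-1)*(-5)) / 1 = -3
x = (-25 - (6)*(-3) - (-5)*(4) - (-5)*(-5)) / -6 = 2

(2, -3, 4, -5)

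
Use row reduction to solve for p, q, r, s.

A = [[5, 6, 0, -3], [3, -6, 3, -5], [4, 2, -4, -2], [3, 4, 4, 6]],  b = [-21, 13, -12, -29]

(-3, -2, 0, -2)

Forward elimination on [A|b]:
R2 <- R2 - (3/5)*R1:  [     0  -48/5      3  -16/5  128/5 ]
R3 <- R3 - (4/5)*R1:  [     0  -14/5     -4    2/5   24/5 ]
R4 <- R4 - (3/5)*R1:  [     0    2/5      4   39/5  -82/5 ]
R3 <- R3 - (7/24)*R2:  [     0      0  -39/8    4/3   -8/3 ]
R4 <- R4 - (-1/24)*R2:  [     0      0   33/8   23/3  -46/3 ]
R4 <- R4 - (-11/13)*R3:  [       0        0        0   343/39  -686/39 ]
Row echelon form:
[ 5      6      0      -3  |      -21 ]
[ 0  -48/5      3   -16/5  |    128/5 ]
[ 0      0  -39/8     4/3  |     -8/3 ]
[ 0      0      0  343/39  |  -686/39 ]
Back-substitution:
s = (-686/39) / (343/39) = -2
r = (-8/3 - (4/3)*(-2)) / (-39/8) = 0
q = (128/5 - (3)*(0) - (-16/5)*(-2)) / (-48/5) = -2
p = (-21 - (6)*(-2) - (-3)*(-2)) / 5 = -3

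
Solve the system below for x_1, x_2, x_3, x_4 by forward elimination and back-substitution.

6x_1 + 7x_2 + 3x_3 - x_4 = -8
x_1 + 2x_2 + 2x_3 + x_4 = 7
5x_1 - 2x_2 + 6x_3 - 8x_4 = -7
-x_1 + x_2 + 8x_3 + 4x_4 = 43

(-3, 0, 4, 2)

Forward elimination on [A|b]:
R2 <- R2 - (1/6)*R1:  [    0   5/6   3/2   7/6  25/3 ]
R3 <- R3 - (5/6)*R1:  [     0  -47/6    7/2  -43/6   -1/3 ]
R4 <- R4 - (-1/6)*R1:  [     0   13/6   17/2   23/6  125/3 ]
R3 <- R3 - (-47/5)*R2:  [    0     0  88/5  19/5    78 ]
R4 <- R4 - (13/5)*R2:  [    0     0  23/5   4/5    20 ]
R4 <- R4 - (23/88)*R3:  [      0       0       0  -17/88  -17/44 ]
Row echelon form:
[ 6    7     3      -1  |      -8 ]
[ 0  5/6   3/2     7/6  |    25/3 ]
[ 0    0  88/5    19/5  |      78 ]
[ 0    0     0  -17/88  |  -17/44 ]
Back-substitution:
x_4 = (-17/44) / (-17/88) = 2
x_3 = (78 - (19/5)*(2)) / (88/5) = 4
x_2 = (25/3 - (3/2)*(4) - (7/6)*(2)) / (5/6) = 0
x_1 = (-8 - (7)*(0) - (3)*(4) - (-1)*(2)) / 6 = -3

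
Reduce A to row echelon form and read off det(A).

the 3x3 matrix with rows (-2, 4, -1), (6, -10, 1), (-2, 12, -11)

Forward elimination:
R2 <- R2 - (-3)*R1:  [  0   2  -2 ]
R3 <- R3 - (1)*R1:  [   0    8  -10 ]
R3 <- R3 - (4)*R2:  [  0   0  -2 ]
Upper-triangular form:
[ -2  4  -1 ]
[  0  2  -2 ]
[  0  0  -2 ]
det(A) = (-1)^0 * (-2) * (2) * (-2) = 8  (0 row swaps -> sign +1)

det(A) = 8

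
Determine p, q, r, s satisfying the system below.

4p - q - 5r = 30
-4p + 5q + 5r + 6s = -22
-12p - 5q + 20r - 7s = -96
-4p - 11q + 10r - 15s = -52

(4, -4, -2, 4)

Forward elimination on [A|b]:
R2 <- R2 - (-1)*R1:  [ 0  4  0  6  8 ]
R3 <- R3 - (-3)*R1:  [  0  -8   5  -7  -6 ]
R4 <- R4 - (-1)*R1:  [   0  -12    5  -15  -22 ]
R3 <- R3 - (-2)*R2:  [  0   0   5   5  10 ]
R4 <- R4 - (-3)*R2:  [ 0  0  5  3  2 ]
R4 <- R4 - (1)*R3:  [  0   0   0  -2  -8 ]
Row echelon form:
[ 4  -1  -5   0  |  30 ]
[ 0   4   0   6  |   8 ]
[ 0   0   5   5  |  10 ]
[ 0   0   0  -2  |  -8 ]
Back-substitution:
s = (-8) / -2 = 4
r = (10 - (5)*(4)) / 5 = -2
q = (8 - (6)*(4)) / 4 = -4
p = (30 - (-1)*(-4) - (-5)*(-2)) / 4 = 4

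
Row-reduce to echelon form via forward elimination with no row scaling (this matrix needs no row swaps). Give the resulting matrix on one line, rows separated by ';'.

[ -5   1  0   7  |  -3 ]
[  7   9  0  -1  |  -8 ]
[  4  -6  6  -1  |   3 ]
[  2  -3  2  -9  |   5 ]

Forward elimination:
R2 <- R2 - (-7/5)*R1:  [     0   52/5      0   44/5  -61/5 ]
R3 <- R3 - (-4/5)*R1:  [     0  -26/5      6   23/5    3/5 ]
R4 <- R4 - (-2/5)*R1:  [     0  -13/5      2  -31/5   19/5 ]
R3 <- R3 - (-1/2)*R2:  [     0      0      6      9  -11/2 ]
R4 <- R4 - (-1/4)*R2:  [   0    0    2   -4  3/4 ]
R4 <- R4 - (1/3)*R3:  [     0      0      0     -7  31/12 ]
Row echelon form:
[ -5     1  0     7  |     -3 ]
[  0  52/5  0  44/5  |  -61/5 ]
[  0     0  6     9  |  -11/2 ]
[  0     0  0    -7  |  31/12 ]

REF = [-5 1 0 7 -3; 0 52/5 0 44/5 -61/5; 0 0 6 9 -11/2; 0 0 0 -7 31/12]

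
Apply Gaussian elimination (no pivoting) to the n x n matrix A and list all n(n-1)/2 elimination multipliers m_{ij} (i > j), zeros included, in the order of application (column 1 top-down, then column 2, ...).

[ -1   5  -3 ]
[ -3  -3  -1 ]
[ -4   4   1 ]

multipliers: 3, 4, 8/9

Forward elimination:
R2 <- R2 - (3)*R1:  [   0  -18    8 ]
R3 <- R3 - (4)*R1:  [   0  -16   13 ]
R3 <- R3 - (8/9)*R2:  [    0     0  53/9 ]
Multipliers (in order of application): m_{21} = 3, m_{31} = 4, m_{32} = 8/9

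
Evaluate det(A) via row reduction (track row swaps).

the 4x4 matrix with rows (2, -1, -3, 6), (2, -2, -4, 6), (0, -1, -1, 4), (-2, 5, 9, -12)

Forward elimination:
R2 <- R2 - (1)*R1:  [  0  -1  -1   0 ]
R4 <- R4 - (-1)*R1:  [  0   4   6  -6 ]
R3 <- R3 - (1)*R2:  [ 0  0  0  4 ]
R4 <- R4 - (-4)*R2:  [  0   0   2  -6 ]
R3 <-> R4   (pivot in column 3 was zero)
[ 2  -1  -3   6 ]
[ 0  -1  -1   0 ]
[ 0   0   2  -6 ]
[ 0   0   0   4 ]
Upper-triangular form:
[ 2  -1  -3   6 ]
[ 0  -1  -1   0 ]
[ 0   0   2  -6 ]
[ 0   0   0   4 ]
det(A) = (-1)^1 * (2) * (-1) * (2) * (4) = 16  (1 row swap -> sign -1)

det(A) = 16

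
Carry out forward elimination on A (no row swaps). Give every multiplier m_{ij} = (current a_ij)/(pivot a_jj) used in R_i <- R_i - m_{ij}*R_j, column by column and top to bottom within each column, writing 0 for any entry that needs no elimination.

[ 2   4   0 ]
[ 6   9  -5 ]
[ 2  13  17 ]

multipliers: 3, 1, -3

Forward elimination:
R2 <- R2 - (3)*R1:  [  0  -3  -5 ]
R3 <- R3 - (1)*R1:  [  0   9  17 ]
R3 <- R3 - (-3)*R2:  [ 0  0  2 ]
Multipliers (in order of application): m_{21} = 3, m_{31} = 1, m_{32} = -3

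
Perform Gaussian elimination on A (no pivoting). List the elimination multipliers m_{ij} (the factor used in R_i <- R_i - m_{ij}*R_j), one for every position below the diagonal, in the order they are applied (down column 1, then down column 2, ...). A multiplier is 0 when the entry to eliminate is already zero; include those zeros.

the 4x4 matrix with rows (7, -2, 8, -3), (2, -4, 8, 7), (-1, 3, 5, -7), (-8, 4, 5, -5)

Forward elimination:
R2 <- R2 - (2/7)*R1:  [     0  -24/7   40/7   55/7 ]
R3 <- R3 - (-1/7)*R1:  [     0   19/7   43/7  -52/7 ]
R4 <- R4 - (-8/7)*R1:  [     0   12/7   99/7  -59/7 ]
R3 <- R3 - (-19/24)*R2:  [      0       0    32/3  -29/24 ]
R4 <- R4 - (-1/2)*R2:  [    0     0    17  -9/2 ]
R4 <- R4 - (51/32)*R3:  [        0         0         0  -659/256 ]
Multipliers (in order of application): m_{21} = 2/7, m_{31} = -1/7, m_{41} = -8/7, m_{32} = -19/24, m_{42} = -1/2, m_{43} = 51/32

multipliers: 2/7, -1/7, -8/7, -19/24, -1/2, 51/32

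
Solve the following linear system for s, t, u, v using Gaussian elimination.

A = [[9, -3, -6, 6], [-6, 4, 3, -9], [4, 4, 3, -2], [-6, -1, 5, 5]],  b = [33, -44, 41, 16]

(5, 4, 5, 5)

Forward elimination on [A|b]:
R2 <- R2 - (-2/3)*R1:  [   0    2   -1   -5  -22 ]
R3 <- R3 - (4/9)*R1:  [     0   16/3   17/3  -14/3   79/3 ]
R4 <- R4 - (-2/3)*R1:  [  0  -3   1   9  38 ]
R3 <- R3 - (8/3)*R2:  [    0     0  25/3  26/3    85 ]
R4 <- R4 - (-3/2)*R2:  [    0     0  -1/2   3/2     5 ]
R4 <- R4 - (-3/50)*R3:  [      0       0       0  101/50  101/10 ]
Row echelon form:
[ 9  -3    -6       6  |      33 ]
[ 0   2    -1      -5  |     -22 ]
[ 0   0  25/3    26/3  |      85 ]
[ 0   0     0  101/50  |  101/10 ]
Back-substitution:
v = (101/10) / (101/50) = 5
u = (85 - (26/3)*(5)) / (25/3) = 5
t = (-22 - (-1)*(5) - (-5)*(5)) / 2 = 4
s = (33 - (-3)*(4) - (-6)*(5) - (6)*(5)) / 9 = 5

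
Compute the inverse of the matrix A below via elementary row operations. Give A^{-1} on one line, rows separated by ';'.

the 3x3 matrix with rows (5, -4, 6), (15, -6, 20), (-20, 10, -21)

inverse = [-37/75 -4/25 -22/75; -17/30 1/10 -1/15; 1/5 1/5 1/5]

Gauss-Jordan on [A | I]:
R1 <- (1/5)*R1:  [    1  -4/5   6/5  |   1/5     0     0 ]
R2 <- R2 - (15)*R1:  [  0   6   2  |  -3   1   0 ]
R3 <- R3 - (-20)*R1:  [  0  -6   3  |   4   0   1 ]
R2 <- (1/6)*R2:  [    0     1   1/3  |  -1/2   1/6     0 ]
R1 <- R1 - (-4/5)*R2:  [     1      0  22/15  |   -1/5   2/15      0 ]
R3 <- R3 - (-6)*R2:  [ 0  0  5  |  1  1  1 ]
R3 <- (1/5)*R3:  [   0    0    1  |  1/5  1/5  1/5 ]
R1 <- R1 - (22/15)*R3:  [      1       0       0  |  -37/75   -4/25  -22/75 ]
R2 <- R2 - (1/3)*R3:  [      0       1       0  |  -17/30    1/10   -1/15 ]
Right block of [I | A^{-1}] is the inverse:
[ -37/75  -4/25  -22/75 ]
[ -17/30   1/10   -1/15 ]
[    1/5    1/5     1/5 ]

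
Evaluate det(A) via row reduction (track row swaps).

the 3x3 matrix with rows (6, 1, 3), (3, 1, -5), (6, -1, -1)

det(A) = -90

Forward elimination:
R2 <- R2 - (1/2)*R1:  [     0    1/2  -13/2 ]
R3 <- R3 - (1)*R1:  [  0  -2  -4 ]
R3 <- R3 - (-4)*R2:  [   0    0  -30 ]
Upper-triangular form:
[ 6    1      3 ]
[ 0  1/2  -13/2 ]
[ 0    0    -30 ]
det(A) = (-1)^0 * (6) * (1/2) * (-30) = -90  (0 row swaps -> sign +1)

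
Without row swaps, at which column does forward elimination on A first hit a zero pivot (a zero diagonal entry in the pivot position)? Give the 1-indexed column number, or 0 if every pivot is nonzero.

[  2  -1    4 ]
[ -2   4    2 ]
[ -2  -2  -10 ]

first zero-pivot column = 3

Naive forward elimination:
R2 <- R2 - (-1)*R1:  [ 0  3  6 ]
R3 <- R3 - (-1)*R1:  [  0  -3  -6 ]
R3 <- R3 - (-1)*R2:  [ 0  0  0 ]
Matrix at this point:
[ 2  -1  4 ]
[ 0   3  6 ]
[ 0   0  0 ]
Pivot entry (3,3) in the last row is zero and there are no rows below to swap with -> zero pivot in column 3 (A is singular).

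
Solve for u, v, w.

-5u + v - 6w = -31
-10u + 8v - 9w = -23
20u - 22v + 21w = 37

Forward elimination on [A|b]:
R2 <- R2 - (2)*R1:  [  0   6   3  39 ]
R3 <- R3 - (-4)*R1:  [   0  -18   -3  -87 ]
R3 <- R3 - (-3)*R2:  [  0   0   6  30 ]
Row echelon form:
[ -5  1  -6  |  -31 ]
[  0  6   3  |   39 ]
[  0  0   6  |   30 ]
Back-substitution:
w = (30) / 6 = 5
v = (39 - (3)*(5)) / 6 = 4
u = (-31 - (1)*(4) - (-6)*(5)) / -5 = 1

(1, 4, 5)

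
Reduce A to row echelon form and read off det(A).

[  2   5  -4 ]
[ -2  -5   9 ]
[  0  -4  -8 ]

det(A) = 40

Forward elimination:
R2 <- R2 - (-1)*R1:  [ 0  0  5 ]
R2 <-> R3   (pivot in column 2 was zero)
[ 2   5  -4 ]
[ 0  -4  -8 ]
[ 0   0   5 ]
Upper-triangular form:
[ 2   5  -4 ]
[ 0  -4  -8 ]
[ 0   0   5 ]
det(A) = (-1)^1 * (2) * (-4) * (5) = 40  (1 row swap -> sign -1)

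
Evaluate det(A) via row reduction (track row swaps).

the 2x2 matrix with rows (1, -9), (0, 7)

det(A) = 7

Forward elimination:
Upper-triangular form:
[ 1  -9 ]
[ 0   7 ]
det(A) = (-1)^0 * (1) * (7) = 7  (0 row swaps -> sign +1)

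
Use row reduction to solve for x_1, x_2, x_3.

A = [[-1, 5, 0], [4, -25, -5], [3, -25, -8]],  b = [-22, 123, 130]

(2, -4, -3)

Forward elimination on [A|b]:
R2 <- R2 - (-4)*R1:  [  0  -5  -5  35 ]
R3 <- R3 - (-3)*R1:  [   0  -10   -8   64 ]
R3 <- R3 - (2)*R2:  [  0   0   2  -6 ]
Row echelon form:
[ -1   5   0  |  -22 ]
[  0  -5  -5  |   35 ]
[  0   0   2  |   -6 ]
Back-substitution:
x_3 = (-6) / 2 = -3
x_2 = (35 - (-5)*(-3)) / -5 = -4
x_1 = (-22 - (5)*(-4)) / -1 = 2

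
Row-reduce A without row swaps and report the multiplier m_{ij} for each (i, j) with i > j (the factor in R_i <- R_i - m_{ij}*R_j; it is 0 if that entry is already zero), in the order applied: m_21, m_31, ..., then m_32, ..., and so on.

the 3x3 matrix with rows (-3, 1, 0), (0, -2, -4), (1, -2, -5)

multipliers: 0, -1/3, 5/6

Forward elimination:
R2: entry in column 1 is already 0 -> m_{21} = 0 (no row operation needed)
R3 <- R3 - (-1/3)*R1:  [    0  -5/3    -5 ]
R3 <- R3 - (5/6)*R2:  [    0     0  -5/3 ]
Multipliers (in order of application): m_{21} = 0, m_{31} = -1/3, m_{32} = 5/6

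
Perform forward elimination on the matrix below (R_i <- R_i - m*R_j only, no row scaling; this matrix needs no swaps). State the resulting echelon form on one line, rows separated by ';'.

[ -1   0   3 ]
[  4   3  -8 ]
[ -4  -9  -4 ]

REF = [-1 0 3; 0 3 4; 0 0 -4]

Forward elimination:
R2 <- R2 - (-4)*R1:  [ 0  3  4 ]
R3 <- R3 - (4)*R1:  [   0   -9  -16 ]
R3 <- R3 - (-3)*R2:  [  0   0  -4 ]
Row echelon form:
[ -1  0   3 ]
[  0  3   4 ]
[  0  0  -4 ]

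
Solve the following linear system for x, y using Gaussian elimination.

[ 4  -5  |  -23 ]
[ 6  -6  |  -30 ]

(-2, 3)

Forward elimination on [A|b]:
R2 <- R2 - (3/2)*R1:  [   0  3/2  9/2 ]
Row echelon form:
[ 4   -5  |  -23 ]
[ 0  3/2  |  9/2 ]
Back-substitution:
y = (9/2) / (3/2) = 3
x = (-23 - (-5)*(3)) / 4 = -2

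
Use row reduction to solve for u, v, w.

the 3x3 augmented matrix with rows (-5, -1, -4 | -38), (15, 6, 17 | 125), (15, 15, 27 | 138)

(5, -3, 4)

Forward elimination on [A|b]:
R2 <- R2 - (-3)*R1:  [  0   3   5  11 ]
R3 <- R3 - (-3)*R1:  [  0  12  15  24 ]
R3 <- R3 - (4)*R2:  [   0    0   -5  -20 ]
Row echelon form:
[ -5  -1  -4  |  -38 ]
[  0   3   5  |   11 ]
[  0   0  -5  |  -20 ]
Back-substitution:
w = (-20) / -5 = 4
v = (11 - (5)*(4)) / 3 = -3
u = (-38 - (-1)*(-3) - (-4)*(4)) / -5 = 5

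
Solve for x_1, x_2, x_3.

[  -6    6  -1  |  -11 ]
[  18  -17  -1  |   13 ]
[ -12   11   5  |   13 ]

(1, 0, 5)

Forward elimination on [A|b]:
R2 <- R2 - (-3)*R1:  [   0    1   -4  -20 ]
R3 <- R3 - (2)*R1:  [  0  -1   7  35 ]
R3 <- R3 - (-1)*R2:  [  0   0   3  15 ]
Row echelon form:
[ -6  6  -1  |  -11 ]
[  0  1  -4  |  -20 ]
[  0  0   3  |   15 ]
Back-substitution:
x_3 = (15) / 3 = 5
x_2 = (-20 - (-4)*(5)) / 1 = 0
x_1 = (-11 - (6)*(0) - (-1)*(5)) / -6 = 1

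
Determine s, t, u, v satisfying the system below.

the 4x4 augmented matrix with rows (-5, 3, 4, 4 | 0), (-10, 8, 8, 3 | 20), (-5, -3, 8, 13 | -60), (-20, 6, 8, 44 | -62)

Forward elimination on [A|b]:
R2 <- R2 - (2)*R1:  [  0   2   0  -5  20 ]
R3 <- R3 - (1)*R1:  [   0   -6    4    9  -60 ]
R4 <- R4 - (4)*R1:  [   0   -6   -8   28  -62 ]
R3 <- R3 - (-3)*R2:  [  0   0   4  -6   0 ]
R4 <- R4 - (-3)*R2:  [  0   0  -8  13  -2 ]
R4 <- R4 - (-2)*R3:  [  0   0   0   1  -2 ]
Row echelon form:
[ -5  3  4   4  |   0 ]
[  0  2  0  -5  |  20 ]
[  0  0  4  -6  |   0 ]
[  0  0  0   1  |  -2 ]
Back-substitution:
v = (-2) / 1 = -2
u = (0 - (-6)*(-2)) / 4 = -3
t = (20 - (-5)*(-2)) / 2 = 5
s = (0 - (3)*(5) - (4)*(-3) - (4)*(-2)) / -5 = -1

(-1, 5, -3, -2)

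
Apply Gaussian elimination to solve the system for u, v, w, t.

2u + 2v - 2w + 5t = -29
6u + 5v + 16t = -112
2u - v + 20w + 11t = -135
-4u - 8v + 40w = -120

(-2, -4, -4, -5)

Forward elimination on [A|b]:
R2 <- R2 - (3)*R1:  [   0   -1    6    1  -25 ]
R3 <- R3 - (1)*R1:  [    0    -3    22     6  -106 ]
R4 <- R4 - (-2)*R1:  [    0    -4    36    10  -178 ]
R3 <- R3 - (3)*R2:  [   0    0    4    3  -31 ]
R4 <- R4 - (4)*R2:  [   0    0   12    6  -78 ]
R4 <- R4 - (3)*R3:  [  0   0   0  -3  15 ]
Row echelon form:
[ 2   2  -2   5  |  -29 ]
[ 0  -1   6   1  |  -25 ]
[ 0   0   4   3  |  -31 ]
[ 0   0   0  -3  |   15 ]
Back-substitution:
t = (15) / -3 = -5
w = (-31 - (3)*(-5)) / 4 = -4
v = (-25 - (6)*(-4) - (1)*(-5)) / -1 = -4
u = (-29 - (2)*(-4) - (-2)*(-4) - (5)*(-5)) / 2 = -2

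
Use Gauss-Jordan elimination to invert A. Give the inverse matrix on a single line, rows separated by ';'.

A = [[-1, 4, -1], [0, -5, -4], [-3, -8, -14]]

Gauss-Jordan on [A | I]:
R1 <- (1/-1)*R1:  [  1  -4   1  |  -1   0   0 ]
R3 <- R3 - (-3)*R1:  [   0  -20  -11  |   -3    0    1 ]
R2 <- (1/-5)*R2:  [    0     1   4/5  |     0  -1/5     0 ]
R1 <- R1 - (-4)*R2:  [    1     0  21/5  |    -1  -4/5     0 ]
R3 <- R3 - (-20)*R2:  [  0   0   5  |  -3  -4   1 ]
R3 <- (1/5)*R3:  [    0     0     1  |  -3/5  -4/5   1/5 ]
R1 <- R1 - (21/5)*R3:  [      1       0       0  |   38/25   64/25  -21/25 ]
R2 <- R2 - (4/5)*R3:  [     0      1      0  |  12/25  11/25  -4/25 ]
Right block of [I | A^{-1}] is the inverse:
[ 38/25  64/25  -21/25 ]
[ 12/25  11/25   -4/25 ]
[  -3/5   -4/5     1/5 ]

inverse = [38/25 64/25 -21/25; 12/25 11/25 -4/25; -3/5 -4/5 1/5]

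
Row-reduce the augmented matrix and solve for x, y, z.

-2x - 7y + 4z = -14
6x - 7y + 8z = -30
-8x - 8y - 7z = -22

Forward elimination on [A|b]:
R2 <- R2 - (-3)*R1:  [   0  -28   20  -72 ]
R3 <- R3 - (4)*R1:  [   0   20  -23   34 ]
R3 <- R3 - (-5/7)*R2:  [      0       0   -61/7  -122/7 ]
Row echelon form:
[ -2   -7      4  |     -14 ]
[  0  -28     20  |     -72 ]
[  0    0  -61/7  |  -122/7 ]
Back-substitution:
z = (-122/7) / (-61/7) = 2
y = (-72 - (20)*(2)) / -28 = 4
x = (-14 - (-7)*(4) - (4)*(2)) / -2 = -3

(-3, 4, 2)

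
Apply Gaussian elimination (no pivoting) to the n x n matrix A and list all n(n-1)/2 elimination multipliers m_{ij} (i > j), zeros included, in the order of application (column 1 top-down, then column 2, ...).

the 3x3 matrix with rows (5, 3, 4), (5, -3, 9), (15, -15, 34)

multipliers: 1, 3, 4

Forward elimination:
R2 <- R2 - (1)*R1:  [  0  -6   5 ]
R3 <- R3 - (3)*R1:  [   0  -24   22 ]
R3 <- R3 - (4)*R2:  [ 0  0  2 ]
Multipliers (in order of application): m_{21} = 1, m_{31} = 3, m_{32} = 4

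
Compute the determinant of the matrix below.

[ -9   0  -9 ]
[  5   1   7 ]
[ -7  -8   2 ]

det(A) = -225

Forward elimination:
R2 <- R2 - (-5/9)*R1:  [ 0  1  2 ]
R3 <- R3 - (7/9)*R1:  [  0  -8   9 ]
R3 <- R3 - (-8)*R2:  [  0   0  25 ]
Upper-triangular form:
[ -9  0  -9 ]
[  0  1   2 ]
[  0  0  25 ]
det(A) = (-1)^0 * (-9) * (1) * (25) = -225  (0 row swaps -> sign +1)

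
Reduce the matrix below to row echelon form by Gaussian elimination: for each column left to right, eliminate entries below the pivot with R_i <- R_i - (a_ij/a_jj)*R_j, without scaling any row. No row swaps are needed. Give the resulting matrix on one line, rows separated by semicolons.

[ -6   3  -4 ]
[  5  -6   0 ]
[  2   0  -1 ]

Forward elimination:
R2 <- R2 - (-5/6)*R1:  [     0   -7/2  -10/3 ]
R3 <- R3 - (-1/3)*R1:  [    0     1  -7/3 ]
R3 <- R3 - (-2/7)*R2:  [     0      0  -23/7 ]
Row echelon form:
[ -6     3     -4 ]
[  0  -7/2  -10/3 ]
[  0     0  -23/7 ]

REF = [-6 3 -4; 0 -7/2 -10/3; 0 0 -23/7]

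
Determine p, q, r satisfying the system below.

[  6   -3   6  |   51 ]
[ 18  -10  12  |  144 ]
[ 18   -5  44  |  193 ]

(5, -3, 2)

Forward elimination on [A|b]:
R2 <- R2 - (3)*R1:  [  0  -1  -6  -9 ]
R3 <- R3 - (3)*R1:  [  0   4  26  40 ]
R3 <- R3 - (-4)*R2:  [ 0  0  2  4 ]
Row echelon form:
[ 6  -3   6  |  51 ]
[ 0  -1  -6  |  -9 ]
[ 0   0   2  |   4 ]
Back-substitution:
r = (4) / 2 = 2
q = (-9 - (-6)*(2)) / -1 = -3
p = (51 - (-3)*(-3) - (6)*(2)) / 6 = 5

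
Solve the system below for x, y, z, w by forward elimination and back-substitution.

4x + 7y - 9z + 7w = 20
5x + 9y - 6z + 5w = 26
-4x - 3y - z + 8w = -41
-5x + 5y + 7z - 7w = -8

(4, 1, -2, -3)

Forward elimination on [A|b]:
R2 <- R2 - (5/4)*R1:  [     0    1/4   21/4  -15/4      1 ]
R3 <- R3 - (-1)*R1:  [   0    4  -10   15  -21 ]
R4 <- R4 - (-5/4)*R1:  [     0   55/4  -17/4    7/4     17 ]
R3 <- R3 - (16)*R2:  [   0    0  -94   75  -37 ]
R4 <- R4 - (55)*R2:  [    0     0  -293   208   -38 ]
R4 <- R4 - (293/94)*R3:  [        0         0         0  -2423/94   7269/94 ]
Row echelon form:
[ 4    7    -9         7  |       20 ]
[ 0  1/4  21/4     -15/4  |        1 ]
[ 0    0   -94        75  |      -37 ]
[ 0    0     0  -2423/94  |  7269/94 ]
Back-substitution:
w = (7269/94) / (-2423/94) = -3
z = (-37 - (75)*(-3)) / -94 = -2
y = (1 - (21/4)*(-2) - (-15/4)*(-3)) / (1/4) = 1
x = (20 - (7)*(1) - (-9)*(-2) - (7)*(-3)) / 4 = 4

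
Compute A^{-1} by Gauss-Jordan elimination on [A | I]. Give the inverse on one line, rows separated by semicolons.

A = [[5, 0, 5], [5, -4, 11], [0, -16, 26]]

Gauss-Jordan on [A | I]:
R1 <- (1/5)*R1:  [   1    0    1  |  1/5    0    0 ]
R2 <- R2 - (5)*R1:  [  0  -4   6  |  -1   1   0 ]
R2 <- (1/-4)*R2:  [    0     1  -3/2  |   1/4  -1/4     0 ]
R3 <- R3 - (-16)*R2:  [  0   0   2  |   4  -4   1 ]
R3 <- (1/2)*R3:  [   0    0    1  |    2   -2  1/2 ]
R1 <- R1 - (1)*R3:  [    1     0     0  |  -9/5     2  -1/2 ]
R2 <- R2 - (-3/2)*R3:  [     0      1      0  |   13/4  -13/4    3/4 ]
Right block of [I | A^{-1}] is the inverse:
[ -9/5      2  -1/2 ]
[ 13/4  -13/4   3/4 ]
[    2     -2   1/2 ]

inverse = [-9/5 2 -1/2; 13/4 -13/4 3/4; 2 -2 1/2]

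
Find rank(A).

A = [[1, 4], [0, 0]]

rank(A) = 1

Row reduction:
Row echelon form:
[ 1  4 ]
[ 0  0 ]
Nonzero rows / pivot columns: 1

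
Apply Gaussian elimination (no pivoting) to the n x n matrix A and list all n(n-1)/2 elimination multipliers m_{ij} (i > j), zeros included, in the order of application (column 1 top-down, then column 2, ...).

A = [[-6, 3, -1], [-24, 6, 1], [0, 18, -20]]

Forward elimination:
R2 <- R2 - (4)*R1:  [  0  -6   5 ]
R3: entry in column 1 is already 0 -> m_{31} = 0 (no row operation needed)
R3 <- R3 - (-3)*R2:  [  0   0  -5 ]
Multipliers (in order of application): m_{21} = 4, m_{31} = 0, m_{32} = -3

multipliers: 4, 0, -3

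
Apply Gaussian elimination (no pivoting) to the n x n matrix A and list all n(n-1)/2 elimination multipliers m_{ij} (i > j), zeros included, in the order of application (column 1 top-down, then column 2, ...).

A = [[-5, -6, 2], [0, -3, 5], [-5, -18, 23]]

Forward elimination:
R2: entry in column 1 is already 0 -> m_{21} = 0 (no row operation needed)
R3 <- R3 - (1)*R1:  [   0  -12   21 ]
R3 <- R3 - (4)*R2:  [ 0  0  1 ]
Multipliers (in order of application): m_{21} = 0, m_{31} = 1, m_{32} = 4

multipliers: 0, 1, 4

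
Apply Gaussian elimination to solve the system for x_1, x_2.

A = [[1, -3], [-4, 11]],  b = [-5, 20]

(-5, 0)

Forward elimination on [A|b]:
R2 <- R2 - (-4)*R1:  [  0  -1   0 ]
Row echelon form:
[ 1  -3  |  -5 ]
[ 0  -1  |   0 ]
Back-substitution:
x_2 = (0) / -1 = 0
x_1 = (-5 - (-3)*(0)) / 1 = -5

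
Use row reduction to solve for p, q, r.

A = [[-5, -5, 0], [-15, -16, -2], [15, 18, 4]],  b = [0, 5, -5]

(-5, 5, -5)

Forward elimination on [A|b]:
R2 <- R2 - (3)*R1:  [  0  -1  -2   5 ]
R3 <- R3 - (-3)*R1:  [  0   3   4  -5 ]
R3 <- R3 - (-3)*R2:  [  0   0  -2  10 ]
Row echelon form:
[ -5  -5   0  |   0 ]
[  0  -1  -2  |   5 ]
[  0   0  -2  |  10 ]
Back-substitution:
r = (10) / -2 = -5
q = (5 - (-2)*(-5)) / -1 = 5
p = (0 - (-5)*(5)) / -5 = -5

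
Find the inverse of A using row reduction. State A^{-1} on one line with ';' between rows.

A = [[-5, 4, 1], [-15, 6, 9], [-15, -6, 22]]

inverse = [31/5 -47/15 1; 13/2 -19/6 1; 6 -3 1]

Gauss-Jordan on [A | I]:
R1 <- (1/-5)*R1:  [    1  -4/5  -1/5  |  -1/5     0     0 ]
R2 <- R2 - (-15)*R1:  [  0  -6   6  |  -3   1   0 ]
R3 <- R3 - (-15)*R1:  [   0  -18   19  |   -3    0    1 ]
R2 <- (1/-6)*R2:  [    0     1    -1  |   1/2  -1/6     0 ]
R1 <- R1 - (-4/5)*R2:  [     1      0     -1  |    1/5  -2/15      0 ]
R3 <- R3 - (-18)*R2:  [  0   0   1  |   6  -3   1 ]
R1 <- R1 - (-1)*R3:  [      1       0       0  |    31/5  -47/15       1 ]
R2 <- R2 - (-1)*R3:  [     0      1      0  |   13/2  -19/6      1 ]
Right block of [I | A^{-1}] is the inverse:
[ 31/5  -47/15  1 ]
[ 13/2   -19/6  1 ]
[    6      -3  1 ]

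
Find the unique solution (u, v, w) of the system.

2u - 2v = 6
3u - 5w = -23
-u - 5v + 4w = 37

Forward elimination on [A|b]:
R2 <- R2 - (3/2)*R1:  [   0    3   -5  -32 ]
R3 <- R3 - (-1/2)*R1:  [  0  -6   4  40 ]
R3 <- R3 - (-2)*R2:  [   0    0   -6  -24 ]
Row echelon form:
[ 2  -2   0  |    6 ]
[ 0   3  -5  |  -32 ]
[ 0   0  -6  |  -24 ]
Back-substitution:
w = (-24) / -6 = 4
v = (-32 - (-5)*(4)) / 3 = -4
u = (6 - (-2)*(-4)) / 2 = -1

(-1, -4, 4)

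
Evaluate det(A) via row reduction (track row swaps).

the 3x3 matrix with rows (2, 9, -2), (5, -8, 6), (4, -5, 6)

Forward elimination:
R2 <- R2 - (5/2)*R1:  [     0  -61/2     11 ]
R3 <- R3 - (2)*R1:  [   0  -23   10 ]
R3 <- R3 - (46/61)*R2:  [      0       0  104/61 ]
Upper-triangular form:
[ 2      9      -2 ]
[ 0  -61/2      11 ]
[ 0      0  104/61 ]
det(A) = (-1)^0 * (2) * (-61/2) * (104/61) = -104  (0 row swaps -> sign +1)

det(A) = -104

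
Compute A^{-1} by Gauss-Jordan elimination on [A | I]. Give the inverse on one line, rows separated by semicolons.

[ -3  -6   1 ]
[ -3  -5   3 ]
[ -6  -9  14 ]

inverse = [43/18 -25/6 13/18; -4/3 2 -1/3; 1/6 -1/2 1/6]

Gauss-Jordan on [A | I]:
R1 <- (1/-3)*R1:  [    1     2  -1/3  |  -1/3     0     0 ]
R2 <- R2 - (-3)*R1:  [  0   1   2  |  -1   1   0 ]
R3 <- R3 - (-6)*R1:  [  0   3  12  |  -2   0   1 ]
R1 <- R1 - (2)*R2:  [     1      0  -13/3  |    5/3     -2      0 ]
R3 <- R3 - (3)*R2:  [  0   0   6  |   1  -3   1 ]
R3 <- (1/6)*R3:  [    0     0     1  |   1/6  -1/2   1/6 ]
R1 <- R1 - (-13/3)*R3:  [     1      0      0  |  43/18  -25/6  13/18 ]
R2 <- R2 - (2)*R3:  [    0     1     0  |  -4/3     2  -1/3 ]
Right block of [I | A^{-1}] is the inverse:
[ 43/18  -25/6  13/18 ]
[  -4/3      2   -1/3 ]
[   1/6   -1/2    1/6 ]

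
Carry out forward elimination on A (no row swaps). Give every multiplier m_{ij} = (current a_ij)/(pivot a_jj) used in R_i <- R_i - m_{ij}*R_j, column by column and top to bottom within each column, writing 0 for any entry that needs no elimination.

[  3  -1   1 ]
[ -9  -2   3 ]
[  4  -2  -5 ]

Forward elimination:
R2 <- R2 - (-3)*R1:  [  0  -5   6 ]
R3 <- R3 - (4/3)*R1:  [     0   -2/3  -19/3 ]
R3 <- R3 - (2/15)*R2:  [       0        0  -107/15 ]
Multipliers (in order of application): m_{21} = -3, m_{31} = 4/3, m_{32} = 2/15

multipliers: -3, 4/3, 2/15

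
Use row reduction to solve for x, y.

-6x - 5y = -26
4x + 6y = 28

(1, 4)

Forward elimination on [A|b]:
R2 <- R2 - (-2/3)*R1:  [    0   8/3  32/3 ]
Row echelon form:
[ -6   -5  |   -26 ]
[  0  8/3  |  32/3 ]
Back-substitution:
y = (32/3) / (8/3) = 4
x = (-26 - (-5)*(4)) / -6 = 1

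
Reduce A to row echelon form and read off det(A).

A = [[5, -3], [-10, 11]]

Forward elimination:
R2 <- R2 - (-2)*R1:  [ 0  5 ]
Upper-triangular form:
[ 5  -3 ]
[ 0   5 ]
det(A) = (-1)^0 * (5) * (5) = 25  (0 row swaps -> sign +1)

det(A) = 25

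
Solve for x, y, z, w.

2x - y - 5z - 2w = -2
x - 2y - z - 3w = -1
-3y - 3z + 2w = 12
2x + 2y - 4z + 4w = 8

(3, -3, 1, 3)

Forward elimination on [A|b]:
R2 <- R2 - (1/2)*R1:  [    0  -3/2   3/2    -2     0 ]
R4 <- R4 - (1)*R1:  [  0   3   1   6  10 ]
R3 <- R3 - (2)*R2:  [  0   0  -6   6  12 ]
R4 <- R4 - (-2)*R2:  [  0   0   4   2  10 ]
R4 <- R4 - (-2/3)*R3:  [  0   0   0   6  18 ]
Row echelon form:
[ 2    -1   -5  -2  |  -2 ]
[ 0  -3/2  3/2  -2  |   0 ]
[ 0     0   -6   6  |  12 ]
[ 0     0    0   6  |  18 ]
Back-substitution:
w = (18) / 6 = 3
z = (12 - (6)*(3)) / -6 = 1
y = (0 - (3/2)*(1) - (-2)*(3)) / (-3/2) = -3
x = (-2 - (-1)*(-3) - (-5)*(1) - (-2)*(3)) / 2 = 3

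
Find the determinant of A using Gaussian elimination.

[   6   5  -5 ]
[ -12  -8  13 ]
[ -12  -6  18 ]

Forward elimination:
R2 <- R2 - (-2)*R1:  [ 0  2  3 ]
R3 <- R3 - (-2)*R1:  [ 0  4  8 ]
R3 <- R3 - (2)*R2:  [ 0  0  2 ]
Upper-triangular form:
[ 6  5  -5 ]
[ 0  2   3 ]
[ 0  0   2 ]
det(A) = (-1)^0 * (6) * (2) * (2) = 24  (0 row swaps -> sign +1)

det(A) = 24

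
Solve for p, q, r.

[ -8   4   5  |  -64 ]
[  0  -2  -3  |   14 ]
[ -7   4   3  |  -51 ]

(5, -1, -4)

Forward elimination on [A|b]:
R3 <- R3 - (7/8)*R1:  [     0    1/2  -11/8      5 ]
R3 <- R3 - (-1/4)*R2:  [     0      0  -17/8   17/2 ]
Row echelon form:
[ -8   4      5  |   -64 ]
[  0  -2     -3  |    14 ]
[  0   0  -17/8  |  17/2 ]
Back-substitution:
r = (17/2) / (-17/8) = -4
q = (14 - (-3)*(-4)) / -2 = -1
p = (-64 - (4)*(-1) - (5)*(-4)) / -8 = 5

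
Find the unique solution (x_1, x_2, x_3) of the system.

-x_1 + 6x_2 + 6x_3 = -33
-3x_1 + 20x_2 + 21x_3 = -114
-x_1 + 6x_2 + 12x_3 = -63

Forward elimination on [A|b]:
R2 <- R2 - (3)*R1:  [   0    2    3  -15 ]
R3 <- R3 - (1)*R1:  [   0    0    6  -30 ]
Row echelon form:
[ -1  6  6  |  -33 ]
[  0  2  3  |  -15 ]
[  0  0  6  |  -30 ]
Back-substitution:
x_3 = (-30) / 6 = -5
x_2 = (-15 - (3)*(-5)) / 2 = 0
x_1 = (-33 - (6)*(0) - (6)*(-5)) / -1 = 3

(3, 0, -5)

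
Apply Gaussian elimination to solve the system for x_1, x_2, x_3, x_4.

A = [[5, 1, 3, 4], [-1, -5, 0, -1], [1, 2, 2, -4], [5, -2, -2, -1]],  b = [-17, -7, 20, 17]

(2, 2, -3, -5)

Forward elimination on [A|b]:
R2 <- R2 - (-1/5)*R1:  [     0  -24/5    3/5   -1/5  -52/5 ]
R3 <- R3 - (1/5)*R1:  [     0    9/5    7/5  -24/5  117/5 ]
R4 <- R4 - (1)*R1:  [  0  -3  -5  -5  34 ]
R3 <- R3 - (-3/8)*R2:  [     0      0   13/8  -39/8   39/2 ]
R4 <- R4 - (5/8)*R2:  [     0      0  -43/8  -39/8   81/2 ]
R4 <- R4 - (-43/13)*R3:  [   0    0    0  -21  105 ]
Row echelon form:
[ 5      1     3      4  |    -17 ]
[ 0  -24/5   3/5   -1/5  |  -52/5 ]
[ 0      0  13/8  -39/8  |   39/2 ]
[ 0      0     0    -21  |    105 ]
Back-substitution:
x_4 = (105) / -21 = -5
x_3 = (39/2 - (-39/8)*(-5)) / (13/8) = -3
x_2 = (-52/5 - (3/5)*(-3) - (-1/5)*(-5)) / (-24/5) = 2
x_1 = (-17 - (1)*(2) - (3)*(-3) - (4)*(-5)) / 5 = 2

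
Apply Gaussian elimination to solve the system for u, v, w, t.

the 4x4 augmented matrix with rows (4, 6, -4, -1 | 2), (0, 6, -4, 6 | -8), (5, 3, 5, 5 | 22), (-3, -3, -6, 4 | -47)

(-1, 4, 5, -2)

Forward elimination on [A|b]:
R3 <- R3 - (5/4)*R1:  [    0  -9/2    10  25/4  39/2 ]
R4 <- R4 - (-3/4)*R1:  [     0    3/2     -9   13/4  -91/2 ]
R3 <- R3 - (-3/4)*R2:  [    0     0     7  43/4  27/2 ]
R4 <- R4 - (1/4)*R2:  [     0      0     -8    7/4  -87/2 ]
R4 <- R4 - (-8/7)*R3:  [       0        0        0   393/28  -393/14 ]
Row echelon form:
[ 4  6  -4      -1  |        2 ]
[ 0  6  -4       6  |       -8 ]
[ 0  0   7    43/4  |     27/2 ]
[ 0  0   0  393/28  |  -393/14 ]
Back-substitution:
t = (-393/14) / (393/28) = -2
w = (27/2 - (43/4)*(-2)) / 7 = 5
v = (-8 - (-4)*(5) - (6)*(-2)) / 6 = 4
u = (2 - (6)*(4) - (-4)*(5) - (-1)*(-2)) / 4 = -1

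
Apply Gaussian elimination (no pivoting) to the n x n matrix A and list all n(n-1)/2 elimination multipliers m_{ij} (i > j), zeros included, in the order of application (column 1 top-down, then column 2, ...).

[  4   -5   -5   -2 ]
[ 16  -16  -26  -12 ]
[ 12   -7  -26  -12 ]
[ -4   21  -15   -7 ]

Forward elimination:
R2 <- R2 - (4)*R1:  [  0   4  -6  -4 ]
R3 <- R3 - (3)*R1:  [   0    8  -11   -6 ]
R4 <- R4 - (-1)*R1:  [   0   16  -20   -9 ]
R3 <- R3 - (2)*R2:  [ 0  0  1  2 ]
R4 <- R4 - (4)*R2:  [ 0  0  4  7 ]
R4 <- R4 - (4)*R3:  [  0   0   0  -1 ]
Multipliers (in order of application): m_{21} = 4, m_{31} = 3, m_{41} = -1, m_{32} = 2, m_{42} = 4, m_{43} = 4

multipliers: 4, 3, -1, 2, 4, 4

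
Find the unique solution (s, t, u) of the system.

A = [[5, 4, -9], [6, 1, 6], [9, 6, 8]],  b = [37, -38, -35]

Forward elimination on [A|b]:
R2 <- R2 - (6/5)*R1:  [      0   -19/5    84/5  -412/5 ]
R3 <- R3 - (9/5)*R1:  [      0    -6/5   121/5  -508/5 ]
R3 <- R3 - (6/19)*R2:  [        0         0    359/19  -1436/19 ]
Row echelon form:
[ 5      4      -9  |        37 ]
[ 0  -19/5    84/5  |    -412/5 ]
[ 0      0  359/19  |  -1436/19 ]
Back-substitution:
u = (-1436/19) / (359/19) = -4
t = (-412/5 - (84/5)*(-4)) / (-19/5) = 4
s = (37 - (4)*(4) - (-9)*(-4)) / 5 = -3

(-3, 4, -4)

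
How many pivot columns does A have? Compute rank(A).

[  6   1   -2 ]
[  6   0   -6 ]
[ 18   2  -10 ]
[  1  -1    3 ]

rank(A) = 3

Row reduction:
R2 <- R2 - (1)*R1:  [  0  -1  -4 ]
R3 <- R3 - (3)*R1:  [  0  -1  -4 ]
R4 <- R4 - (1/6)*R1:  [    0  -7/6  10/3 ]
R3 <- R3 - (1)*R2:  [ 0  0  0 ]
R4 <- R4 - (7/6)*R2:  [ 0  0  8 ]
R3 <-> R4   (pivot in column 3 was zero)
[ 6   1  -2 ]
[ 0  -1  -4 ]
[ 0   0   8 ]
[ 0   0   0 ]
Row echelon form:
[ 6   1  -2 ]
[ 0  -1  -4 ]
[ 0   0   8 ]
[ 0   0   0 ]
Nonzero rows / pivot columns: 3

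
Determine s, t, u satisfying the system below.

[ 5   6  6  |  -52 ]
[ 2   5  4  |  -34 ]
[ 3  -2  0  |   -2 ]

(-2, -2, -5)

Forward elimination on [A|b]:
R2 <- R2 - (2/5)*R1:  [     0   13/5    8/5  -66/5 ]
R3 <- R3 - (3/5)*R1:  [     0  -28/5  -18/5  146/5 ]
R3 <- R3 - (-28/13)*R2:  [     0      0  -2/13  10/13 ]
Row echelon form:
[ 5     6      6  |    -52 ]
[ 0  13/5    8/5  |  -66/5 ]
[ 0     0  -2/13  |  10/13 ]
Back-substitution:
u = (10/13) / (-2/13) = -5
t = (-66/5 - (8/5)*(-5)) / (13/5) = -2
s = (-52 - (6)*(-2) - (6)*(-5)) / 5 = -2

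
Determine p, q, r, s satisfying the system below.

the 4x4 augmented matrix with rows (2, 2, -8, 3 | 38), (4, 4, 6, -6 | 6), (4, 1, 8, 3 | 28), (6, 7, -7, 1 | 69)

Forward elimination on [A|b]:
R2 <- R2 - (2)*R1:  [   0    0   22  -12  -70 ]
R3 <- R3 - (2)*R1:  [   0   -3   24   -3  -48 ]
R4 <- R4 - (3)*R1:  [   0    1   17   -8  -45 ]
R2 <-> R3   (pivot in column 2 was zero)
[ 2   2  -8    3   38 ]
[ 0  -3  24   -3  -48 ]
[ 0   0  22  -12  -70 ]
[ 0   1  17   -8  -45 ]
R4 <- R4 - (-1/3)*R2:  [   0    0   25   -9  -61 ]
R4 <- R4 - (25/22)*R3:  [      0       0       0   51/11  204/11 ]
Row echelon form:
[ 2   2  -8      3  |      38 ]
[ 0  -3  24     -3  |     -48 ]
[ 0   0  22    -12  |     -70 ]
[ 0   0   0  51/11  |  204/11 ]
Back-substitution:
s = (204/11) / (51/11) = 4
r = (-70 - (-12)*(4)) / 22 = -1
q = (-48 - (24)*(-1) - (-3)*(4)) / -3 = 4
p = (38 - (2)*(4) - (-8)*(-1) - (3)*(4)) / 2 = 5

(5, 4, -1, 4)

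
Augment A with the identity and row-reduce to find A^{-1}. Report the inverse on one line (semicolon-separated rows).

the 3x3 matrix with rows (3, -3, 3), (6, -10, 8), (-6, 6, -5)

inverse = [-1/6 -1/4 -1/2; 3/2 -1/4 1/2; 2 0 1]

Gauss-Jordan on [A | I]:
R1 <- (1/3)*R1:  [   1   -1    1  |  1/3    0    0 ]
R2 <- R2 - (6)*R1:  [  0  -4   2  |  -2   1   0 ]
R3 <- R3 - (-6)*R1:  [ 0  0  1  |  2  0  1 ]
R2 <- (1/-4)*R2:  [    0     1  -1/2  |   1/2  -1/4     0 ]
R1 <- R1 - (-1)*R2:  [    1     0   1/2  |   5/6  -1/4     0 ]
R1 <- R1 - (1/2)*R3:  [    1     0     0  |  -1/6  -1/4  -1/2 ]
R2 <- R2 - (-1/2)*R3:  [    0     1     0  |   3/2  -1/4   1/2 ]
Right block of [I | A^{-1}] is the inverse:
[ -1/6  -1/4  -1/2 ]
[  3/2  -1/4   1/2 ]
[    2     0     1 ]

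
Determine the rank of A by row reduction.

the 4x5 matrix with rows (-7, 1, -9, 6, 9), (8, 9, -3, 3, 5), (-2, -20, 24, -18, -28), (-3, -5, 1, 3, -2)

Row reduction:
R2 <- R2 - (-8/7)*R1:  [     0   71/7  -93/7   69/7  107/7 ]
R3 <- R3 - (2/7)*R1:  [      0  -142/7   186/7  -138/7  -214/7 ]
R4 <- R4 - (3/7)*R1:  [     0  -38/7   34/7    3/7  -41/7 ]
R3 <- R3 - (-2)*R2:  [ 0  0  0  0  0 ]
R4 <- R4 - (-38/71)*R2:  [       0        0  -160/71   405/71   165/71 ]
R3 <-> R4   (pivot in column 3 was zero)
[ -7     1       -9       6       9 ]
[  0  71/7    -93/7    69/7   107/7 ]
[  0     0  -160/71  405/71  165/71 ]
[  0     0        0       0       0 ]
Row echelon form:
[ -7     1       -9       6       9 ]
[  0  71/7    -93/7    69/7   107/7 ]
[  0     0  -160/71  405/71  165/71 ]
[  0     0        0       0       0 ]
Nonzero rows / pivot columns: 3

rank(A) = 3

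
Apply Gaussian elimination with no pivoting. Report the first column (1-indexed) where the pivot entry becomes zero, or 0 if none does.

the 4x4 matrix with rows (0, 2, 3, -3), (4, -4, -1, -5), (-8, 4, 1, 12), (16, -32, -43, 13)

Naive forward elimination:
Pivot entry (1,1) is zero but row 2 has 4 in column 1 -> naive elimination stops; a row interchange (e.g. R1 <-> R2) would be required here.

first zero-pivot column = 1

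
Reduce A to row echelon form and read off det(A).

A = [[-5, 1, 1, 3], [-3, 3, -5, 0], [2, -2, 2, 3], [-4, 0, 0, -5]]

Forward elimination:
R2 <- R2 - (3/5)*R1:  [     0   12/5  -28/5   -9/5 ]
R3 <- R3 - (-2/5)*R1:  [    0  -8/5  12/5  21/5 ]
R4 <- R4 - (4/5)*R1:  [     0   -4/5   -4/5  -37/5 ]
R3 <- R3 - (-2/3)*R2:  [    0     0  -4/3     3 ]
R4 <- R4 - (-1/3)*R2:  [    0     0  -8/3    -8 ]
R4 <- R4 - (2)*R3:  [   0    0    0  -14 ]
Upper-triangular form:
[ -5     1      1     3 ]
[  0  12/5  -28/5  -9/5 ]
[  0     0   -4/3     3 ]
[  0     0      0   -14 ]
det(A) = (-1)^0 * (-5) * (12/5) * (-4/3) * (-14) = -224  (0 row swaps -> sign +1)

det(A) = -224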